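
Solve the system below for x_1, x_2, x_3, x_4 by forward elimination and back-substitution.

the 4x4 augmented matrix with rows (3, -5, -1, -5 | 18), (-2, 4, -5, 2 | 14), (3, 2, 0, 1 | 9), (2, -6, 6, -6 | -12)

(3, 1, -4, -2)

Forward elimination on [A|b]:
R2 <- R2 - (-2/3)*R1:  [     0    2/3  -17/3   -4/3     26 ]
R3 <- R3 - (1)*R1:  [  0   7   1   6  -9 ]
R4 <- R4 - (2/3)*R1:  [    0  -8/3  20/3  -8/3   -24 ]
R3 <- R3 - (21/2)*R2:  [     0      0  121/2     20   -282 ]
R4 <- R4 - (-4)*R2:  [   0    0  -16   -8   80 ]
R4 <- R4 - (-32/121)*R3:  [        0         0         0  -328/121   656/121 ]
Row echelon form:
[ 3   -5     -1        -5  |       18 ]
[ 0  2/3  -17/3      -4/3  |       26 ]
[ 0    0  121/2        20  |     -282 ]
[ 0    0      0  -328/121  |  656/121 ]
Back-substitution:
x_4 = (656/121) / (-328/121) = -2
x_3 = (-282 - (20)*(-2)) / (121/2) = -4
x_2 = (26 - (-17/3)*(-4) - (-4/3)*(-2)) / (2/3) = 1
x_1 = (18 - (-5)*(1) - (-1)*(-4) - (-5)*(-2)) / 3 = 3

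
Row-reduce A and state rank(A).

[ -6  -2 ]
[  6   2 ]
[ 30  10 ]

Row reduction:
R2 <- R2 - (-1)*R1:  [ 0  0 ]
R3 <- R3 - (-5)*R1:  [ 0  0 ]
Row echelon form:
[ -6  -2 ]
[  0   0 ]
[  0   0 ]
Nonzero rows / pivot columns: 1

rank(A) = 1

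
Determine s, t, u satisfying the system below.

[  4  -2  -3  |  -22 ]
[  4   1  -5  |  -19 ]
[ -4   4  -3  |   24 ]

Forward elimination on [A|b]:
R2 <- R2 - (1)*R1:  [  0   3  -2   3 ]
R3 <- R3 - (-1)*R1:  [  0   2  -6   2 ]
R3 <- R3 - (2/3)*R2:  [     0      0  -14/3      0 ]
Row echelon form:
[ 4  -2     -3  |  -22 ]
[ 0   3     -2  |    3 ]
[ 0   0  -14/3  |    0 ]
Back-substitution:
u = (0) / (-14/3) = 0
t = (3 - (-2)*(0)) / 3 = 1
s = (-22 - (-2)*(1) - (-3)*(0)) / 4 = -5

(-5, 1, 0)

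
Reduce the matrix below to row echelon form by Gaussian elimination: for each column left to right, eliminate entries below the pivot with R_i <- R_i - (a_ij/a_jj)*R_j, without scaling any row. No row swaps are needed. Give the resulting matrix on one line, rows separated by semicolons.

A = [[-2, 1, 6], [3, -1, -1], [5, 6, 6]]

Forward elimination:
R2 <- R2 - (-3/2)*R1:  [   0  1/2    8 ]
R3 <- R3 - (-5/2)*R1:  [    0  17/2    21 ]
R3 <- R3 - (17)*R2:  [    0     0  -115 ]
Row echelon form:
[ -2    1     6 ]
[  0  1/2     8 ]
[  0    0  -115 ]

REF = [-2 1 6; 0 1/2 8; 0 0 -115]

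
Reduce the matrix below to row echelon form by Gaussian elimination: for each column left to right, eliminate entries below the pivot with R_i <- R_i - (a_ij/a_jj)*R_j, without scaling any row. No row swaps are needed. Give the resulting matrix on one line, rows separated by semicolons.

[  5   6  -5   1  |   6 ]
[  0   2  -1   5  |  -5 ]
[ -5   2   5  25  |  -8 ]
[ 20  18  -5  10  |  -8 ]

REF = [5 6 -5 1 6; 0 2 -1 5 -5; 0 0 4 6 18; 0 0 0 3 -101]

Forward elimination:
R3 <- R3 - (-1)*R1:  [  0   8   0  26  -2 ]
R4 <- R4 - (4)*R1:  [   0   -6   15    6  -32 ]
R3 <- R3 - (4)*R2:  [  0   0   4   6  18 ]
R4 <- R4 - (-3)*R2:  [   0    0   12   21  -47 ]
R4 <- R4 - (3)*R3:  [    0     0     0     3  -101 ]
Row echelon form:
[ 5  6  -5  1  |     6 ]
[ 0  2  -1  5  |    -5 ]
[ 0  0   4  6  |    18 ]
[ 0  0   0  3  |  -101 ]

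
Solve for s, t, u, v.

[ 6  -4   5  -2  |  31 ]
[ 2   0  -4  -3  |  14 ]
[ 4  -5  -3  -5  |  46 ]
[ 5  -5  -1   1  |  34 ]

(2, -5, -1, -2)

Forward elimination on [A|b]:
R2 <- R2 - (1/3)*R1:  [     0    4/3  -17/3   -7/3   11/3 ]
R3 <- R3 - (2/3)*R1:  [     0   -7/3  -19/3  -11/3   76/3 ]
R4 <- R4 - (5/6)*R1:  [     0   -5/3  -31/6    8/3   49/6 ]
R3 <- R3 - (-7/4)*R2:  [     0      0  -65/4  -31/4  127/4 ]
R4 <- R4 - (-5/4)*R2:  [     0      0  -49/4   -1/4   51/4 ]
R4 <- R4 - (49/65)*R3:  [       0        0        0  727/130  -727/65 ]
Row echelon form:
[ 6   -4      5       -2  |       31 ]
[ 0  4/3  -17/3     -7/3  |     11/3 ]
[ 0    0  -65/4    -31/4  |    127/4 ]
[ 0    0      0  727/130  |  -727/65 ]
Back-substitution:
v = (-727/65) / (727/130) = -2
u = (127/4 - (-31/4)*(-2)) / (-65/4) = -1
t = (11/3 - (-17/3)*(-1) - (-7/3)*(-2)) / (4/3) = -5
s = (31 - (-4)*(-5) - (5)*(-1) - (-2)*(-2)) / 6 = 2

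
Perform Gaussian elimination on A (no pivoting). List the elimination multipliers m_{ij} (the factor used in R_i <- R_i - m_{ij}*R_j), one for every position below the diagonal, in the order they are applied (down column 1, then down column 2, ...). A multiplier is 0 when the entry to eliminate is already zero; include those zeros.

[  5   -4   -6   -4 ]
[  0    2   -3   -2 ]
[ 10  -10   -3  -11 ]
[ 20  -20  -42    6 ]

multipliers: 0, 2, 4, -1, -2, -4

Forward elimination:
R2: entry in column 1 is already 0 -> m_{21} = 0 (no row operation needed)
R3 <- R3 - (2)*R1:  [  0  -2   9  -3 ]
R4 <- R4 - (4)*R1:  [   0   -4  -18   22 ]
R3 <- R3 - (-1)*R2:  [  0   0   6  -5 ]
R4 <- R4 - (-2)*R2:  [   0    0  -24   18 ]
R4 <- R4 - (-4)*R3:  [  0   0   0  -2 ]
Multipliers (in order of application): m_{21} = 0, m_{31} = 2, m_{41} = 4, m_{32} = -1, m_{42} = -2, m_{43} = -4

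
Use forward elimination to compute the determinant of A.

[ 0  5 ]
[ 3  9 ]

det(A) = -15

Forward elimination:
R1 <-> R2   (pivot in column 1 was zero)
[ 3  9 ]
[ 0  5 ]
Upper-triangular form:
[ 3  9 ]
[ 0  5 ]
det(A) = (-1)^1 * (3) * (5) = -15  (1 row swap -> sign -1)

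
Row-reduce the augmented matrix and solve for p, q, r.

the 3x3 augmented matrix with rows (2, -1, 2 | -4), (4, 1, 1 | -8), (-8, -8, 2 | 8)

Forward elimination on [A|b]:
R2 <- R2 - (2)*R1:  [  0   3  -3   0 ]
R3 <- R3 - (-4)*R1:  [   0  -12   10   -8 ]
R3 <- R3 - (-4)*R2:  [  0   0  -2  -8 ]
Row echelon form:
[ 2  -1   2  |  -4 ]
[ 0   3  -3  |   0 ]
[ 0   0  -2  |  -8 ]
Back-substitution:
r = (-8) / -2 = 4
q = (0 - (-3)*(4)) / 3 = 4
p = (-4 - (-1)*(4) - (2)*(4)) / 2 = -4

(-4, 4, 4)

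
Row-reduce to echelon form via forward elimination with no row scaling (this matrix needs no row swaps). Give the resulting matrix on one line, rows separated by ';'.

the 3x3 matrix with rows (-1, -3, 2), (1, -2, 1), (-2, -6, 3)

REF = [-1 -3 2; 0 -5 3; 0 0 -1]

Forward elimination:
R2 <- R2 - (-1)*R1:  [  0  -5   3 ]
R3 <- R3 - (2)*R1:  [  0   0  -1 ]
Row echelon form:
[ -1  -3   2 ]
[  0  -5   3 ]
[  0   0  -1 ]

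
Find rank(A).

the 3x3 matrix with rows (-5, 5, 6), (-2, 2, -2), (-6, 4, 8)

Row reduction:
R2 <- R2 - (2/5)*R1:  [     0      0  -22/5 ]
R3 <- R3 - (6/5)*R1:  [   0   -2  4/5 ]
R2 <-> R3   (pivot in column 2 was zero)
[ -5   5      6 ]
[  0  -2    4/5 ]
[  0   0  -22/5 ]
Row echelon form:
[ -5   5      6 ]
[  0  -2    4/5 ]
[  0   0  -22/5 ]
Nonzero rows / pivot columns: 3

rank(A) = 3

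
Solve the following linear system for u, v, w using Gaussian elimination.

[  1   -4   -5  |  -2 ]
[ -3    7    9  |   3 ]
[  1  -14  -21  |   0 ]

Forward elimination on [A|b]:
R2 <- R2 - (-3)*R1:  [  0  -5  -6  -3 ]
R3 <- R3 - (1)*R1:  [   0  -10  -16    2 ]
R3 <- R3 - (2)*R2:  [  0   0  -4   8 ]
Row echelon form:
[ 1  -4  -5  |  -2 ]
[ 0  -5  -6  |  -3 ]
[ 0   0  -4  |   8 ]
Back-substitution:
w = (8) / -4 = -2
v = (-3 - (-6)*(-2)) / -5 = 3
u = (-2 - (-4)*(3) - (-5)*(-2)) / 1 = 0

(0, 3, -2)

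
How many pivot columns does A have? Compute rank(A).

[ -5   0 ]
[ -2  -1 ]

Row reduction:
R2 <- R2 - (2/5)*R1:  [  0  -1 ]
Row echelon form:
[ -5   0 ]
[  0  -1 ]
Nonzero rows / pivot columns: 2

rank(A) = 2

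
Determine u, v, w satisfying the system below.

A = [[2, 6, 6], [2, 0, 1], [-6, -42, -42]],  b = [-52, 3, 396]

(4, -5, -5)

Forward elimination on [A|b]:
R2 <- R2 - (1)*R1:  [  0  -6  -5  55 ]
R3 <- R3 - (-3)*R1:  [   0  -24  -24  240 ]
R3 <- R3 - (4)*R2:  [  0   0  -4  20 ]
Row echelon form:
[ 2   6   6  |  -52 ]
[ 0  -6  -5  |   55 ]
[ 0   0  -4  |   20 ]
Back-substitution:
w = (20) / -4 = -5
v = (55 - (-5)*(-5)) / -6 = -5
u = (-52 - (6)*(-5) - (6)*(-5)) / 2 = 4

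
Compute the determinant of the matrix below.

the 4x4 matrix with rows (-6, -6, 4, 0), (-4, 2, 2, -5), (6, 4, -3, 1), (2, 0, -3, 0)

det(A) = 92

Forward elimination:
R2 <- R2 - (2/3)*R1:  [    0     6  -2/3    -5 ]
R3 <- R3 - (-1)*R1:  [  0  -2   1   1 ]
R4 <- R4 - (-1/3)*R1:  [    0    -2  -5/3     0 ]
R3 <- R3 - (-1/3)*R2:  [    0     0   7/9  -2/3 ]
R4 <- R4 - (-1/3)*R2:  [     0      0  -17/9   -5/3 ]
R4 <- R4 - (-17/7)*R3:  [     0      0      0  -23/7 ]
Upper-triangular form:
[ -6  -6     4      0 ]
[  0   6  -2/3     -5 ]
[  0   0   7/9   -2/3 ]
[  0   0     0  -23/7 ]
det(A) = (-1)^0 * (-6) * (6) * (7/9) * (-23/7) = 92  (0 row swaps -> sign +1)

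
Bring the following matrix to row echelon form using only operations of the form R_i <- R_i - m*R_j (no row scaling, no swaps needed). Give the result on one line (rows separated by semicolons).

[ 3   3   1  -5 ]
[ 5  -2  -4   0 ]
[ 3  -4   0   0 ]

Forward elimination:
R2 <- R2 - (5/3)*R1:  [     0     -7  -17/3   25/3 ]
R3 <- R3 - (1)*R1:  [  0  -7  -1   5 ]
R3 <- R3 - (1)*R2:  [     0      0   14/3  -10/3 ]
Row echelon form:
[ 3   3      1     -5 ]
[ 0  -7  -17/3   25/3 ]
[ 0   0   14/3  -10/3 ]

REF = [3 3 1 -5; 0 -7 -17/3 25/3; 0 0 14/3 -10/3]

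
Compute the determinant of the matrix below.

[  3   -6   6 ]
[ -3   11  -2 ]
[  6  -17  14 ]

det(A) = 90

Forward elimination:
R2 <- R2 - (-1)*R1:  [ 0  5  4 ]
R3 <- R3 - (2)*R1:  [  0  -5   2 ]
R3 <- R3 - (-1)*R2:  [ 0  0  6 ]
Upper-triangular form:
[ 3  -6  6 ]
[ 0   5  4 ]
[ 0   0  6 ]
det(A) = (-1)^0 * (3) * (5) * (6) = 90  (0 row swaps -> sign +1)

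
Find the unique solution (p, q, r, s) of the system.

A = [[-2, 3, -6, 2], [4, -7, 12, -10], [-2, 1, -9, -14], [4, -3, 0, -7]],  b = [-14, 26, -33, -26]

Forward elimination on [A|b]:
R2 <- R2 - (-2)*R1:  [  0  -1   0  -6  -2 ]
R3 <- R3 - (1)*R1:  [   0   -2   -3  -16  -19 ]
R4 <- R4 - (-2)*R1:  [   0    3  -12   -3  -54 ]
R3 <- R3 - (2)*R2:  [   0    0   -3   -4  -15 ]
R4 <- R4 - (-3)*R2:  [   0    0  -12  -21  -60 ]
R4 <- R4 - (4)*R3:  [  0   0   0  -5   0 ]
Row echelon form:
[ -2   3  -6   2  |  -14 ]
[  0  -1   0  -6  |   -2 ]
[  0   0  -3  -4  |  -15 ]
[  0   0   0  -5  |    0 ]
Back-substitution:
s = (0) / -5 = 0
r = (-15 - (-4)*(0)) / -3 = 5
q = (-2 - (-6)*(0)) / -1 = 2
p = (-14 - (3)*(2) - (-6)*(5) - (2)*(0)) / -2 = -5

(-5, 2, 5, 0)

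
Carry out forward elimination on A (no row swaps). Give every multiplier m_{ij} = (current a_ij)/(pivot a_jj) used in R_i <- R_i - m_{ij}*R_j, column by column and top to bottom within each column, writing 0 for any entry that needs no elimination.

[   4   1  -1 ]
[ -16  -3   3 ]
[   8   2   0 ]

multipliers: -4, 2, 0

Forward elimination:
R2 <- R2 - (-4)*R1:  [  0   1  -1 ]
R3 <- R3 - (2)*R1:  [ 0  0  2 ]
R3: entry in column 2 is already 0 -> m_{32} = 0 (no row operation needed)
Multipliers (in order of application): m_{21} = -4, m_{31} = 2, m_{32} = 0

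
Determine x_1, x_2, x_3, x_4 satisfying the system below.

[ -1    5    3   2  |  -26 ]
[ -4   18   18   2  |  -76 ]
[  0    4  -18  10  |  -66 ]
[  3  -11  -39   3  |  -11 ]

Forward elimination on [A|b]:
R2 <- R2 - (4)*R1:  [  0  -2   6  -6  28 ]
R4 <- R4 - (-3)*R1:  [   0    4  -30    9  -89 ]
R3 <- R3 - (-2)*R2:  [   0    0   -6   -2  -10 ]
R4 <- R4 - (-2)*R2:  [   0    0  -18   -3  -33 ]
R4 <- R4 - (3)*R3:  [  0   0   0   3  -3 ]
Row echelon form:
[ -1   5   3   2  |  -26 ]
[  0  -2   6  -6  |   28 ]
[  0   0  -6  -2  |  -10 ]
[  0   0   0   3  |   -3 ]
Back-substitution:
x_4 = (-3) / 3 = -1
x_3 = (-10 - (-2)*(-1)) / -6 = 2
x_2 = (28 - (6)*(2) - (-6)*(-1)) / -2 = -5
x_1 = (-26 - (5)*(-5) - (3)*(2) - (2)*(-1)) / -1 = 5

(5, -5, 2, -1)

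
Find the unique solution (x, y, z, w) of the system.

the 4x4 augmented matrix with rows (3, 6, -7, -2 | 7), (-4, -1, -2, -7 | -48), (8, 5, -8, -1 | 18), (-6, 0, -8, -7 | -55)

Forward elimination on [A|b]:
R2 <- R2 - (-4/3)*R1:  [      0       7   -34/3   -29/3  -116/3 ]
R3 <- R3 - (8/3)*R1:  [    0   -11  32/3  13/3  -2/3 ]
R4 <- R4 - (-2)*R1:  [   0   12  -22  -11  -41 ]
R3 <- R3 - (-11/7)*R2:  [      0       0   -50/7   -76/7  -430/7 ]
R4 <- R4 - (12/7)*R2:  [     0      0  -18/7   39/7  177/7 ]
R4 <- R4 - (9/25)*R3:  [      0       0       0  237/25   237/5 ]
Row echelon form:
[ 3  6     -7      -2  |       7 ]
[ 0  7  -34/3   -29/3  |  -116/3 ]
[ 0  0  -50/7   -76/7  |  -430/7 ]
[ 0  0      0  237/25  |   237/5 ]
Back-substitution:
w = (237/5) / (237/25) = 5
z = (-430/7 - (-76/7)*(5)) / (-50/7) = 1
y = (-116/3 - (-34/3)*(1) - (-29/3)*(5)) / 7 = 3
x = (7 - (6)*(3) - (-7)*(1) - (-2)*(5)) / 3 = 2

(2, 3, 1, 5)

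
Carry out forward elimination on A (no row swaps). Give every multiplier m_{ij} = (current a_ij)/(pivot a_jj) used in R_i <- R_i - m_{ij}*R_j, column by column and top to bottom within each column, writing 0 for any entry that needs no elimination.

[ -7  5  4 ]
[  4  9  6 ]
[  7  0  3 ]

Forward elimination:
R2 <- R2 - (-4/7)*R1:  [    0  83/7  58/7 ]
R3 <- R3 - (-1)*R1:  [ 0  5  7 ]
R3 <- R3 - (35/83)*R2:  [      0       0  291/83 ]
Multipliers (in order of application): m_{21} = -4/7, m_{31} = -1, m_{32} = 35/83

multipliers: -4/7, -1, 35/83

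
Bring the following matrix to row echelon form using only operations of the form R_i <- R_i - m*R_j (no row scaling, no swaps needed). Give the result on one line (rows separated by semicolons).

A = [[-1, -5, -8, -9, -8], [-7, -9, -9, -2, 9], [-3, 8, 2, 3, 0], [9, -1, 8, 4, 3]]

Forward elimination:
R2 <- R2 - (7)*R1:  [  0  26  47  61  65 ]
R3 <- R3 - (3)*R1:  [  0  23  26  30  24 ]
R4 <- R4 - (-9)*R1:  [   0  -46  -64  -77  -69 ]
R3 <- R3 - (23/26)*R2:  [       0        0  -405/26  -623/26    -67/2 ]
R4 <- R4 - (-23/13)*R2:  [      0       0  249/13  402/13      46 ]
R4 <- R4 - (-166/135)*R3:  [       0        0        0  197/135  649/135 ]
Row echelon form:
[ -1  -5       -8       -9       -8 ]
[  0  26       47       61       65 ]
[  0   0  -405/26  -623/26    -67/2 ]
[  0   0        0  197/135  649/135 ]

REF = [-1 -5 -8 -9 -8; 0 26 47 61 65; 0 0 -405/26 -623/26 -67/2; 0 0 0 197/135 649/135]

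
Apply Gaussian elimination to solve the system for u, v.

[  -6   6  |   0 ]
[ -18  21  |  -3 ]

(-1, -1)

Forward elimination on [A|b]:
R2 <- R2 - (3)*R1:  [  0   3  -3 ]
Row echelon form:
[ -6  6  |   0 ]
[  0  3  |  -3 ]
Back-substitution:
v = (-3) / 3 = -1
u = (0 - (6)*(-1)) / -6 = -1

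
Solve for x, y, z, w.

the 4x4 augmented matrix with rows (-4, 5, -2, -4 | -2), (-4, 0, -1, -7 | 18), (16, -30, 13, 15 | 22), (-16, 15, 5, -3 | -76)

Forward elimination on [A|b]:
R2 <- R2 - (1)*R1:  [  0  -5   1  -3  20 ]
R3 <- R3 - (-4)*R1:  [   0  -10    5   -1   14 ]
R4 <- R4 - (4)*R1:  [   0   -5   13   13  -68 ]
R3 <- R3 - (2)*R2:  [   0    0    3    5  -26 ]
R4 <- R4 - (1)*R2:  [   0    0   12   16  -88 ]
R4 <- R4 - (4)*R3:  [  0   0   0  -4  16 ]
Row echelon form:
[ -4   5  -2  -4  |   -2 ]
[  0  -5   1  -3  |   20 ]
[  0   0   3   5  |  -26 ]
[  0   0   0  -4  |   16 ]
Back-substitution:
w = (16) / -4 = -4
z = (-26 - (5)*(-4)) / 3 = -2
y = (20 - (1)*(-2) - (-3)*(-4)) / -5 = -2
x = (-2 - (5)*(-2) - (-2)*(-2) - (-4)*(-4)) / -4 = 3

(3, -2, -2, -4)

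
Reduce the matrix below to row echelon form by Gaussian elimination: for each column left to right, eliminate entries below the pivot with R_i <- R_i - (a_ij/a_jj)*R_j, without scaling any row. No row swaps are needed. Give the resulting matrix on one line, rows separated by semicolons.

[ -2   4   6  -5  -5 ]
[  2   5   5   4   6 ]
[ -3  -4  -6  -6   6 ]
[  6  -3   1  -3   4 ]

REF = [-2 4 6 -5 -5; 0 9 11 -1 1; 0 0 -25/9 7/18 263/18; 0 0 0 -397/25 752/25]

Forward elimination:
R2 <- R2 - (-1)*R1:  [  0   9  11  -1   1 ]
R3 <- R3 - (3/2)*R1:  [    0   -10   -15   3/2  27/2 ]
R4 <- R4 - (-3)*R1:  [   0    9   19  -18  -11 ]
R3 <- R3 - (-10/9)*R2:  [      0       0   -25/9    7/18  263/18 ]
R4 <- R4 - (1)*R2:  [   0    0    8  -17  -12 ]
R4 <- R4 - (-72/25)*R3:  [       0        0        0  -397/25   752/25 ]
Row echelon form:
[ -2  4      6       -5      -5 ]
[  0  9     11       -1       1 ]
[  0  0  -25/9     7/18  263/18 ]
[  0  0      0  -397/25  752/25 ]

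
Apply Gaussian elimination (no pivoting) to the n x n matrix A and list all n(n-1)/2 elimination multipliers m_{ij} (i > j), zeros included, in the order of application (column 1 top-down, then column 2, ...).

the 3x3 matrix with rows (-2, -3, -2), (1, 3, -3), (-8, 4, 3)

multipliers: -1/2, 4, 32/3

Forward elimination:
R2 <- R2 - (-1/2)*R1:  [   0  3/2   -4 ]
R3 <- R3 - (4)*R1:  [  0  16  11 ]
R3 <- R3 - (32/3)*R2:  [     0      0  161/3 ]
Multipliers (in order of application): m_{21} = -1/2, m_{31} = 4, m_{32} = 32/3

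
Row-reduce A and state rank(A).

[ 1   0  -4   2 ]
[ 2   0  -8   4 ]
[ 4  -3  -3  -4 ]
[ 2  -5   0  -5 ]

rank(A) = 3

Row reduction:
R2 <- R2 - (2)*R1:  [ 0  0  0  0 ]
R3 <- R3 - (4)*R1:  [   0   -3   13  -12 ]
R4 <- R4 - (2)*R1:  [  0  -5   8  -9 ]
R2 <-> R3   (pivot in column 2 was zero)
[ 1   0  -4    2 ]
[ 0  -3  13  -12 ]
[ 0   0   0    0 ]
[ 0  -5   8   -9 ]
R4 <- R4 - (5/3)*R2:  [     0      0  -41/3     11 ]
R3 <-> R4   (pivot in column 3 was zero)
[ 1   0     -4    2 ]
[ 0  -3     13  -12 ]
[ 0   0  -41/3   11 ]
[ 0   0      0    0 ]
Row echelon form:
[ 1   0     -4    2 ]
[ 0  -3     13  -12 ]
[ 0   0  -41/3   11 ]
[ 0   0      0    0 ]
Nonzero rows / pivot columns: 3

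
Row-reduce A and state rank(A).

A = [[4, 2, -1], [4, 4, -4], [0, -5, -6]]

rank(A) = 3

Row reduction:
R2 <- R2 - (1)*R1:  [  0   2  -3 ]
R3 <- R3 - (-5/2)*R2:  [     0      0  -27/2 ]
Row echelon form:
[ 4  2     -1 ]
[ 0  2     -3 ]
[ 0  0  -27/2 ]
Nonzero rows / pivot columns: 3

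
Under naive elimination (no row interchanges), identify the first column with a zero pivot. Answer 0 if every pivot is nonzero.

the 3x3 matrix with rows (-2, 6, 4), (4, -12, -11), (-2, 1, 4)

Naive forward elimination:
R2 <- R2 - (-2)*R1:  [  0   0  -3 ]
R3 <- R3 - (1)*R1:  [  0  -5   0 ]
Matrix at this point:
[ -2   6   4 ]
[  0   0  -3 ]
[  0  -5   0 ]
Pivot entry (2,2) is zero but row 3 has -5 in column 2 -> naive elimination stops; a row interchange (e.g. R2 <-> R3) would be required here.

first zero-pivot column = 2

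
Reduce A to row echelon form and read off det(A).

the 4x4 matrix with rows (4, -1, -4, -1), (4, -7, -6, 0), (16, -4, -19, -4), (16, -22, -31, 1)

det(A) = 144

Forward elimination:
R2 <- R2 - (1)*R1:  [  0  -6  -2   1 ]
R3 <- R3 - (4)*R1:  [  0   0  -3   0 ]
R4 <- R4 - (4)*R1:  [   0  -18  -15    5 ]
R4 <- R4 - (3)*R2:  [  0   0  -9   2 ]
R4 <- R4 - (3)*R3:  [ 0  0  0  2 ]
Upper-triangular form:
[ 4  -1  -4  -1 ]
[ 0  -6  -2   1 ]
[ 0   0  -3   0 ]
[ 0   0   0   2 ]
det(A) = (-1)^0 * (4) * (-6) * (-3) * (2) = 144  (0 row swaps -> sign +1)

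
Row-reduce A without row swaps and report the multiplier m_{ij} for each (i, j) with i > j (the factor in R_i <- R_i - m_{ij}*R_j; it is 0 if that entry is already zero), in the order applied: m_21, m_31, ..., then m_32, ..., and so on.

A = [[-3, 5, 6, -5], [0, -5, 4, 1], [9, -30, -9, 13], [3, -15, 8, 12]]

multipliers: 0, -3, -1, 3, 2, -2

Forward elimination:
R2: entry in column 1 is already 0 -> m_{21} = 0 (no row operation needed)
R3 <- R3 - (-3)*R1:  [   0  -15    9   -2 ]
R4 <- R4 - (-1)*R1:  [   0  -10   14    7 ]
R3 <- R3 - (3)*R2:  [  0   0  -3  -5 ]
R4 <- R4 - (2)*R2:  [ 0  0  6  5 ]
R4 <- R4 - (-2)*R3:  [  0   0   0  -5 ]
Multipliers (in order of application): m_{21} = 0, m_{31} = -3, m_{41} = -1, m_{32} = 3, m_{42} = 2, m_{43} = -2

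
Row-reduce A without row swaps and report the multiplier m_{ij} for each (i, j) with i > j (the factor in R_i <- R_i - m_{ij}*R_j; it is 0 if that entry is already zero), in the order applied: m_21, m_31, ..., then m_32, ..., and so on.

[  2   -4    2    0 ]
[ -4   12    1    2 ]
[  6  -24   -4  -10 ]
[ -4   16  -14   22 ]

Forward elimination:
R2 <- R2 - (-2)*R1:  [ 0  4  5  2 ]
R3 <- R3 - (3)*R1:  [   0  -12  -10  -10 ]
R4 <- R4 - (-2)*R1:  [   0    8  -10   22 ]
R3 <- R3 - (-3)*R2:  [  0   0   5  -4 ]
R4 <- R4 - (2)*R2:  [   0    0  -20   18 ]
R4 <- R4 - (-4)*R3:  [ 0  0  0  2 ]
Multipliers (in order of application): m_{21} = -2, m_{31} = 3, m_{41} = -2, m_{32} = -3, m_{42} = 2, m_{43} = -4

multipliers: -2, 3, -2, -3, 2, -4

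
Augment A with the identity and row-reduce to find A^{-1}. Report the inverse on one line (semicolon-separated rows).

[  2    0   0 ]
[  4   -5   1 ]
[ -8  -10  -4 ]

Gauss-Jordan on [A | I]:
R1 <- (1/2)*R1:  [   1    0    0  |  1/2    0    0 ]
R2 <- R2 - (4)*R1:  [  0  -5   1  |  -2   1   0 ]
R3 <- R3 - (-8)*R1:  [   0  -10   -4  |    4    0    1 ]
R2 <- (1/-5)*R2:  [    0     1  -1/5  |   2/5  -1/5     0 ]
R3 <- R3 - (-10)*R2:  [  0   0  -6  |   8  -2   1 ]
R3 <- (1/-6)*R3:  [    0     0     1  |  -4/3   1/3  -1/6 ]
R2 <- R2 - (-1/5)*R3:  [     0      1      0  |   2/15  -2/15  -1/30 ]
Right block of [I | A^{-1}] is the inverse:
[  1/2      0      0 ]
[ 2/15  -2/15  -1/30 ]
[ -4/3    1/3   -1/6 ]

inverse = [1/2 0 0; 2/15 -2/15 -1/30; -4/3 1/3 -1/6]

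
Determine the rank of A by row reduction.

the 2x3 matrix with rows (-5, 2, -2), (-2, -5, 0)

Row reduction:
R2 <- R2 - (2/5)*R1:  [     0  -29/5    4/5 ]
Row echelon form:
[ -5      2   -2 ]
[  0  -29/5  4/5 ]
Nonzero rows / pivot columns: 2

rank(A) = 2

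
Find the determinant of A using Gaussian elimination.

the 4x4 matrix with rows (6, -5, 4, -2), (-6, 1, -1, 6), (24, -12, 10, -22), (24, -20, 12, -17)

det(A) = 576

Forward elimination:
R2 <- R2 - (-1)*R1:  [  0  -4   3   4 ]
R3 <- R3 - (4)*R1:  [   0    8   -6  -14 ]
R4 <- R4 - (4)*R1:  [  0   0  -4  -9 ]
R3 <- R3 - (-2)*R2:  [  0   0   0  -6 ]
R3 <-> R4   (pivot in column 3 was zero)
[ 6  -5   4  -2 ]
[ 0  -4   3   4 ]
[ 0   0  -4  -9 ]
[ 0   0   0  -6 ]
Upper-triangular form:
[ 6  -5   4  -2 ]
[ 0  -4   3   4 ]
[ 0   0  -4  -9 ]
[ 0   0   0  -6 ]
det(A) = (-1)^1 * (6) * (-4) * (-4) * (-6) = 576  (1 row swap -> sign -1)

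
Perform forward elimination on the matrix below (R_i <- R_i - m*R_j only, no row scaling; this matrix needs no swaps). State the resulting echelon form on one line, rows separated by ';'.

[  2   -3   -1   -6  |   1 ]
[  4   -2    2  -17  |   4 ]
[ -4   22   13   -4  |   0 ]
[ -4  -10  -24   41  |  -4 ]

REF = [2 -3 -1 -6 1; 0 4 4 -5 2; 0 0 -5 4 -6; 0 0 0 1 18]

Forward elimination:
R2 <- R2 - (2)*R1:  [  0   4   4  -5   2 ]
R3 <- R3 - (-2)*R1:  [   0   16   11  -16    2 ]
R4 <- R4 - (-2)*R1:  [   0  -16  -26   29   -2 ]
R3 <- R3 - (4)*R2:  [  0   0  -5   4  -6 ]
R4 <- R4 - (-4)*R2:  [   0    0  -10    9    6 ]
R4 <- R4 - (2)*R3:  [  0   0   0   1  18 ]
Row echelon form:
[ 2  -3  -1  -6  |   1 ]
[ 0   4   4  -5  |   2 ]
[ 0   0  -5   4  |  -6 ]
[ 0   0   0   1  |  18 ]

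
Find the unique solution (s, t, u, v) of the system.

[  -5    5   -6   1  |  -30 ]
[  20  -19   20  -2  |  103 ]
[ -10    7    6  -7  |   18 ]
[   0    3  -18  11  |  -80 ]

(2, 1, 4, -1)

Forward elimination on [A|b]:
R2 <- R2 - (-4)*R1:  [   0    1   -4    2  -17 ]
R3 <- R3 - (2)*R1:  [  0  -3  18  -9  78 ]
R3 <- R3 - (-3)*R2:  [  0   0   6  -3  27 ]
R4 <- R4 - (3)*R2:  [   0    0   -6    5  -29 ]
R4 <- R4 - (-1)*R3:  [  0   0   0   2  -2 ]
Row echelon form:
[ -5  5  -6   1  |  -30 ]
[  0  1  -4   2  |  -17 ]
[  0  0   6  -3  |   27 ]
[  0  0   0   2  |   -2 ]
Back-substitution:
v = (-2) / 2 = -1
u = (27 - (-3)*(-1)) / 6 = 4
t = (-17 - (-4)*(4) - (2)*(-1)) / 1 = 1
s = (-30 - (5)*(1) - (-6)*(4) - (1)*(-1)) / -5 = 2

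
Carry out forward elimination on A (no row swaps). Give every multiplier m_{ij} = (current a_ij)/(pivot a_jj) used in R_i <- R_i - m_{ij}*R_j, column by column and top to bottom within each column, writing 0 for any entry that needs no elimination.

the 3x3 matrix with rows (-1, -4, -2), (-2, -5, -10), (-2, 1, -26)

Forward elimination:
R2 <- R2 - (2)*R1:  [  0   3  -6 ]
R3 <- R3 - (2)*R1:  [   0    9  -22 ]
R3 <- R3 - (3)*R2:  [  0   0  -4 ]
Multipliers (in order of application): m_{21} = 2, m_{31} = 2, m_{32} = 3

multipliers: 2, 2, 3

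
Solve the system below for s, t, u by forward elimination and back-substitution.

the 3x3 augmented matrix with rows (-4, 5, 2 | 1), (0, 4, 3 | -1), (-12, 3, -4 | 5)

Forward elimination on [A|b]:
R3 <- R3 - (3)*R1:  [   0  -12  -10    2 ]
R3 <- R3 - (-3)*R2:  [  0   0  -1  -1 ]
Row echelon form:
[ -4  5   2  |   1 ]
[  0  4   3  |  -1 ]
[  0  0  -1  |  -1 ]
Back-substitution:
u = (-1) / -1 = 1
t = (-1 - (3)*(1)) / 4 = -1
s = (1 - (5)*(-1) - (2)*(1)) / -4 = -1

(-1, -1, 1)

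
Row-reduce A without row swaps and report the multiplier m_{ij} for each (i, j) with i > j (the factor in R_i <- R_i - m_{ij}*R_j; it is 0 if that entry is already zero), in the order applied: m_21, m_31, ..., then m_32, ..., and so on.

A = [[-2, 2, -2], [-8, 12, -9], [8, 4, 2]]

multipliers: 4, -4, 3

Forward elimination:
R2 <- R2 - (4)*R1:  [  0   4  -1 ]
R3 <- R3 - (-4)*R1:  [  0  12  -6 ]
R3 <- R3 - (3)*R2:  [  0   0  -3 ]
Multipliers (in order of application): m_{21} = 4, m_{31} = -4, m_{32} = 3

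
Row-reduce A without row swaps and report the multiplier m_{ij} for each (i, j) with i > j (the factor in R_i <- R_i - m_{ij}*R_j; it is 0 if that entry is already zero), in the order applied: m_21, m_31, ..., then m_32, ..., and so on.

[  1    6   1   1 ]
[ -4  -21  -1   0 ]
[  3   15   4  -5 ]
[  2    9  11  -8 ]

multipliers: -4, 3, 2, -1, -1, 3

Forward elimination:
R2 <- R2 - (-4)*R1:  [ 0  3  3  4 ]
R3 <- R3 - (3)*R1:  [  0  -3   1  -8 ]
R4 <- R4 - (2)*R1:  [   0   -3    9  -10 ]
R3 <- R3 - (-1)*R2:  [  0   0   4  -4 ]
R4 <- R4 - (-1)*R2:  [  0   0  12  -6 ]
R4 <- R4 - (3)*R3:  [ 0  0  0  6 ]
Multipliers (in order of application): m_{21} = -4, m_{31} = 3, m_{41} = 2, m_{32} = -1, m_{42} = -1, m_{43} = 3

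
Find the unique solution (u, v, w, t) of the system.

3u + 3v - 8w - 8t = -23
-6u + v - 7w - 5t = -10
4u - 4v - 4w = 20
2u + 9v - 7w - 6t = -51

Forward elimination on [A|b]:
R2 <- R2 - (-2)*R1:  [   0    7  -23  -21  -56 ]
R3 <- R3 - (4/3)*R1:  [     0     -8   20/3   32/3  152/3 ]
R4 <- R4 - (2/3)*R1:  [      0       7    -5/3    -2/3  -107/3 ]
R3 <- R3 - (-8/7)*R2:  [       0        0  -412/21    -40/3    -40/3 ]
R4 <- R4 - (1)*R2:  [    0     0  64/3  61/3  61/3 ]
R4 <- R4 - (-112/103)*R3:  [       0        0        0  601/103  601/103 ]
Row echelon form:
[ 3  3       -8       -8  |      -23 ]
[ 0  7      -23      -21  |      -56 ]
[ 0  0  -412/21    -40/3  |    -40/3 ]
[ 0  0        0  601/103  |  601/103 ]
Back-substitution:
t = (601/103) / (601/103) = 1
w = (-40/3 - (-40/3)*(1)) / (-412/21) = 0
v = (-56 - (-23)*(0) - (-21)*(1)) / 7 = -5
u = (-23 - (3)*(-5) - (-8)*(0) - (-8)*(1)) / 3 = 0

(0, -5, 0, 1)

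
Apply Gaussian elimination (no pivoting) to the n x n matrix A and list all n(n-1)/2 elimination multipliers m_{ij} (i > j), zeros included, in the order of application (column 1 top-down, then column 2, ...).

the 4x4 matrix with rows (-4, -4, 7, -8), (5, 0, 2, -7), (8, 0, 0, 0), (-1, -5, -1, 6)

Forward elimination:
R2 <- R2 - (-5/4)*R1:  [    0    -5  43/4   -17 ]
R3 <- R3 - (-2)*R1:  [   0   -8   14  -16 ]
R4 <- R4 - (1/4)*R1:  [     0     -4  -11/4      8 ]
R3 <- R3 - (8/5)*R2:  [     0      0  -16/5   56/5 ]
R4 <- R4 - (4/5)*R2:  [       0        0  -227/20    108/5 ]
R4 <- R4 - (227/64)*R3:  [      0       0       0  -145/8 ]
Multipliers (in order of application): m_{21} = -5/4, m_{31} = -2, m_{41} = 1/4, m_{32} = 8/5, m_{42} = 4/5, m_{43} = 227/64

multipliers: -5/4, -2, 1/4, 8/5, 4/5, 227/64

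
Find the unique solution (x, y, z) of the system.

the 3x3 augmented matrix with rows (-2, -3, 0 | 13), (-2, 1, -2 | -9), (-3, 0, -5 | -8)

Forward elimination on [A|b]:
R2 <- R2 - (1)*R1:  [   0    4   -2  -22 ]
R3 <- R3 - (3/2)*R1:  [     0    9/2     -5  -55/2 ]
R3 <- R3 - (9/8)*R2:  [     0      0  -11/4  -11/4 ]
Row echelon form:
[ -2  -3      0  |     13 ]
[  0   4     -2  |    -22 ]
[  0   0  -11/4  |  -11/4 ]
Back-substitution:
z = (-11/4) / (-11/4) = 1
y = (-22 - (-2)*(1)) / 4 = -5
x = (13 - (-3)*(-5)) / -2 = 1

(1, -5, 1)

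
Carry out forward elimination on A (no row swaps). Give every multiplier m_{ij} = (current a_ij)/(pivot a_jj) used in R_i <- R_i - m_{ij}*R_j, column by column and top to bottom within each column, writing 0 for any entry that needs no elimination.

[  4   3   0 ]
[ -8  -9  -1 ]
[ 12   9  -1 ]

multipliers: -2, 3, 0

Forward elimination:
R2 <- R2 - (-2)*R1:  [  0  -3  -1 ]
R3 <- R3 - (3)*R1:  [  0   0  -1 ]
R3: entry in column 2 is already 0 -> m_{32} = 0 (no row operation needed)
Multipliers (in order of application): m_{21} = -2, m_{31} = 3, m_{32} = 0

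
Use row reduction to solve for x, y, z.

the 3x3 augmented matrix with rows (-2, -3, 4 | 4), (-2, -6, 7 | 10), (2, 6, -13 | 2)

(0, -4, -2)

Forward elimination on [A|b]:
R2 <- R2 - (1)*R1:  [  0  -3   3   6 ]
R3 <- R3 - (-1)*R1:  [  0   3  -9   6 ]
R3 <- R3 - (-1)*R2:  [  0   0  -6  12 ]
Row echelon form:
[ -2  -3   4  |   4 ]
[  0  -3   3  |   6 ]
[  0   0  -6  |  12 ]
Back-substitution:
z = (12) / -6 = -2
y = (6 - (3)*(-2)) / -3 = -4
x = (4 - (-3)*(-4) - (4)*(-2)) / -2 = 0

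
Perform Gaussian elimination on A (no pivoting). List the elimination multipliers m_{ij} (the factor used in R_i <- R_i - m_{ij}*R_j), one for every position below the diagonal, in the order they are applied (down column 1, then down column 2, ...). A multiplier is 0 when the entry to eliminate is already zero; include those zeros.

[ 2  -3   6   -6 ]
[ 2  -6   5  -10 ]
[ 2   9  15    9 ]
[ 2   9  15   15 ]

multipliers: 1, 1, 1, -4, -4, 1

Forward elimination:
R2 <- R2 - (1)*R1:  [  0  -3  -1  -4 ]
R3 <- R3 - (1)*R1:  [  0  12   9  15 ]
R4 <- R4 - (1)*R1:  [  0  12   9  21 ]
R3 <- R3 - (-4)*R2:  [  0   0   5  -1 ]
R4 <- R4 - (-4)*R2:  [ 0  0  5  5 ]
R4 <- R4 - (1)*R3:  [ 0  0  0  6 ]
Multipliers (in order of application): m_{21} = 1, m_{31} = 1, m_{41} = 1, m_{32} = -4, m_{42} = -4, m_{43} = 1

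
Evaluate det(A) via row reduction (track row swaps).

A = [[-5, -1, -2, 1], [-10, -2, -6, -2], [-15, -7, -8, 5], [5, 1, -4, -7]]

det(A) = 240

Forward elimination:
R2 <- R2 - (2)*R1:  [  0   0  -2  -4 ]
R3 <- R3 - (3)*R1:  [  0  -4  -2   2 ]
R4 <- R4 - (-1)*R1:  [  0   0  -6  -6 ]
R2 <-> R3   (pivot in column 2 was zero)
[ -5  -1  -2   1 ]
[  0  -4  -2   2 ]
[  0   0  -2  -4 ]
[  0   0  -6  -6 ]
R4 <- R4 - (3)*R3:  [ 0  0  0  6 ]
Upper-triangular form:
[ -5  -1  -2   1 ]
[  0  -4  -2   2 ]
[  0   0  -2  -4 ]
[  0   0   0   6 ]
det(A) = (-1)^1 * (-5) * (-4) * (-2) * (6) = 240  (1 row swap -> sign -1)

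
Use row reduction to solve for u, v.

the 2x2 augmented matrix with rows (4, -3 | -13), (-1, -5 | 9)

(-4, -1)

Forward elimination on [A|b]:
R2 <- R2 - (-1/4)*R1:  [     0  -23/4   23/4 ]
Row echelon form:
[ 4     -3  |   -13 ]
[ 0  -23/4  |  23/4 ]
Back-substitution:
v = (23/4) / (-23/4) = -1
u = (-13 - (-3)*(-1)) / 4 = -4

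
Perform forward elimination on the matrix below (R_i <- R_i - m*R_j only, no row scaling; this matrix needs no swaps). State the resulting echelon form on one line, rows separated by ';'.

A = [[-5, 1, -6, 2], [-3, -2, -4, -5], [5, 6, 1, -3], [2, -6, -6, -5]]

REF = [-5 1 -6 2; 0 -13/5 -2/5 -31/5; 0 0 -79/13 -230/13; 0 0 0 2457/79]

Forward elimination:
R2 <- R2 - (3/5)*R1:  [     0  -13/5   -2/5  -31/5 ]
R3 <- R3 - (-1)*R1:  [  0   7  -5  -1 ]
R4 <- R4 - (-2/5)*R1:  [     0  -28/5  -42/5  -21/5 ]
R3 <- R3 - (-35/13)*R2:  [       0        0   -79/13  -230/13 ]
R4 <- R4 - (28/13)*R2:  [      0       0  -98/13  119/13 ]
R4 <- R4 - (98/79)*R3:  [       0        0        0  2457/79 ]
Row echelon form:
[ -5      1      -6        2 ]
[  0  -13/5    -2/5    -31/5 ]
[  0      0  -79/13  -230/13 ]
[  0      0       0  2457/79 ]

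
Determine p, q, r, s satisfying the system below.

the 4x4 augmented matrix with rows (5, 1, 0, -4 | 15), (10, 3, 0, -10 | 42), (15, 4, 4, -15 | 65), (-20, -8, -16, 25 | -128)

Forward elimination on [A|b]:
R2 <- R2 - (2)*R1:  [  0   1   0  -2  12 ]
R3 <- R3 - (3)*R1:  [  0   1   4  -3  20 ]
R4 <- R4 - (-4)*R1:  [   0   -4  -16    9  -68 ]
R3 <- R3 - (1)*R2:  [  0   0   4  -1   8 ]
R4 <- R4 - (-4)*R2:  [   0    0  -16    1  -20 ]
R4 <- R4 - (-4)*R3:  [  0   0   0  -3  12 ]
Row echelon form:
[ 5  1  0  -4  |  15 ]
[ 0  1  0  -2  |  12 ]
[ 0  0  4  -1  |   8 ]
[ 0  0  0  -3  |  12 ]
Back-substitution:
s = (12) / -3 = -4
r = (8 - (-1)*(-4)) / 4 = 1
q = (12 - (-2)*(-4)) / 1 = 4
p = (15 - (1)*(4) - (-4)*(-4)) / 5 = -1

(-1, 4, 1, -4)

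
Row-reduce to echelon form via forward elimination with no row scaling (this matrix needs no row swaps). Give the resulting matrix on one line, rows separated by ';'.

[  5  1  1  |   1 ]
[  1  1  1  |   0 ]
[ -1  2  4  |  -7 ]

Forward elimination:
R2 <- R2 - (1/5)*R1:  [    0   4/5   4/5  -1/5 ]
R3 <- R3 - (-1/5)*R1:  [     0   11/5   21/5  -34/5 ]
R3 <- R3 - (11/4)*R2:  [     0      0      2  -25/4 ]
Row echelon form:
[ 5    1    1  |      1 ]
[ 0  4/5  4/5  |   -1/5 ]
[ 0    0    2  |  -25/4 ]

REF = [5 1 1 1; 0 4/5 4/5 -1/5; 0 0 2 -25/4]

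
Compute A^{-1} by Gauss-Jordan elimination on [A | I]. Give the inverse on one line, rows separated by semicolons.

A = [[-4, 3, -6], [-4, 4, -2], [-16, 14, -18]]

Gauss-Jordan on [A | I]:
R1 <- (1/-4)*R1:  [    1  -3/4   3/2  |  -1/4     0     0 ]
R2 <- R2 - (-4)*R1:  [  0   1   4  |  -1   1   0 ]
R3 <- R3 - (-16)*R1:  [  0   2   6  |  -4   0   1 ]
R1 <- R1 - (-3/4)*R2:  [   1    0  9/2  |   -1  3/4    0 ]
R3 <- R3 - (2)*R2:  [  0   0  -2  |  -2  -2   1 ]
R3 <- (1/-2)*R3:  [    0     0     1  |     1     1  -1/2 ]
R1 <- R1 - (9/2)*R3:  [     1      0      0  |  -11/2  -15/4    9/4 ]
R2 <- R2 - (4)*R3:  [  0   1   0  |  -5  -3   2 ]
Right block of [I | A^{-1}] is the inverse:
[ -11/2  -15/4   9/4 ]
[    -5     -3     2 ]
[     1      1  -1/2 ]

inverse = [-11/2 -15/4 9/4; -5 -3 2; 1 1 -1/2]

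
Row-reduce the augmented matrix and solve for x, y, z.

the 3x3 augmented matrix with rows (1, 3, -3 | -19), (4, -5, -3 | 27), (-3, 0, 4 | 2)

(2, -5, 2)

Forward elimination on [A|b]:
R2 <- R2 - (4)*R1:  [   0  -17    9  103 ]
R3 <- R3 - (-3)*R1:  [   0    9   -5  -55 ]
R3 <- R3 - (-9/17)*R2:  [     0      0  -4/17  -8/17 ]
Row echelon form:
[ 1    3     -3  |    -19 ]
[ 0  -17      9  |    103 ]
[ 0    0  -4/17  |  -8/17 ]
Back-substitution:
z = (-8/17) / (-4/17) = 2
y = (103 - (9)*(2)) / -17 = -5
x = (-19 - (3)*(-5) - (-3)*(2)) / 1 = 2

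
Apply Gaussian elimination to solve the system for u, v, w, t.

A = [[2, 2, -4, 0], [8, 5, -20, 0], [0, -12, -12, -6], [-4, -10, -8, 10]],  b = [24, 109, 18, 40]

(3, 1, -4, 3)

Forward elimination on [A|b]:
R2 <- R2 - (4)*R1:  [  0  -3  -4   0  13 ]
R4 <- R4 - (-2)*R1:  [   0   -6  -16   10   88 ]
R3 <- R3 - (4)*R2:  [   0    0    4   -6  -34 ]
R4 <- R4 - (2)*R2:  [  0   0  -8  10  62 ]
R4 <- R4 - (-2)*R3:  [  0   0   0  -2  -6 ]
Row echelon form:
[ 2   2  -4   0  |   24 ]
[ 0  -3  -4   0  |   13 ]
[ 0   0   4  -6  |  -34 ]
[ 0   0   0  -2  |   -6 ]
Back-substitution:
t = (-6) / -2 = 3
w = (-34 - (-6)*(3)) / 4 = -4
v = (13 - (-4)*(-4)) / -3 = 1
u = (24 - (2)*(1) - (-4)*(-4)) / 2 = 3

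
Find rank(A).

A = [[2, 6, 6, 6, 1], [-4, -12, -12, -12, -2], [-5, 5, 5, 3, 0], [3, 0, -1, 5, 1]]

rank(A) = 3

Row reduction:
R2 <- R2 - (-2)*R1:  [ 0  0  0  0  0 ]
R3 <- R3 - (-5/2)*R1:  [   0   20   20   18  5/2 ]
R4 <- R4 - (3/2)*R1:  [    0    -9   -10    -4  -1/2 ]
R2 <-> R3   (pivot in column 2 was zero)
[ 2   6    6   6     1 ]
[ 0  20   20  18   5/2 ]
[ 0   0    0   0     0 ]
[ 0  -9  -10  -4  -1/2 ]
R4 <- R4 - (-9/20)*R2:  [     0      0     -1  41/10    5/8 ]
R3 <-> R4   (pivot in column 3 was zero)
[ 2   6   6      6    1 ]
[ 0  20  20     18  5/2 ]
[ 0   0  -1  41/10  5/8 ]
[ 0   0   0      0    0 ]
Row echelon form:
[ 2   6   6      6    1 ]
[ 0  20  20     18  5/2 ]
[ 0   0  -1  41/10  5/8 ]
[ 0   0   0      0    0 ]
Nonzero rows / pivot columns: 3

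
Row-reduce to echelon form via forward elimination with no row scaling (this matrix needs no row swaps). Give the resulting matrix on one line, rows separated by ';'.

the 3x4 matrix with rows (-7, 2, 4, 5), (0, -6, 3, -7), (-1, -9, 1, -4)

REF = [-7 2 4 5; 0 -6 3 -7; 0 0 -59/14 257/42]

Forward elimination:
R3 <- R3 - (1/7)*R1:  [     0  -65/7    3/7  -33/7 ]
R3 <- R3 - (65/42)*R2:  [      0       0  -59/14  257/42 ]
Row echelon form:
[ -7   2       4       5 ]
[  0  -6       3      -7 ]
[  0   0  -59/14  257/42 ]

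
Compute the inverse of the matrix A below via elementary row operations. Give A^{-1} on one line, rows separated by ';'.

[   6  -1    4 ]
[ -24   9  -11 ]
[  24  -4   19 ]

inverse = [127/90 1/30 -5/18; 32/15 1/5 -1/3; -4/3 0 1/3]

Gauss-Jordan on [A | I]:
R1 <- (1/6)*R1:  [    1  -1/6   2/3  |   1/6     0     0 ]
R2 <- R2 - (-24)*R1:  [ 0  5  5  |  4  1  0 ]
R3 <- R3 - (24)*R1:  [  0   0   3  |  -4   0   1 ]
R2 <- (1/5)*R2:  [   0    1    1  |  4/5  1/5    0 ]
R1 <- R1 - (-1/6)*R2:  [    1     0   5/6  |  3/10  1/30     0 ]
R3 <- (1/3)*R3:  [    0     0     1  |  -4/3     0   1/3 ]
R1 <- R1 - (5/6)*R3:  [      1       0       0  |  127/90    1/30   -5/18 ]
R2 <- R2 - (1)*R3:  [     0      1      0  |  32/15    1/5   -1/3 ]
Right block of [I | A^{-1}] is the inverse:
[ 127/90  1/30  -5/18 ]
[  32/15   1/5   -1/3 ]
[   -4/3     0    1/3 ]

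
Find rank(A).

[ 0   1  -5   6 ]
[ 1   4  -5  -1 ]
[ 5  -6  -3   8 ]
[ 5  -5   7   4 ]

Row reduction:
R1 <-> R2   (pivot in column 1 was zero)
[ 1   4  -5  -1 ]
[ 0   1  -5   6 ]
[ 5  -6  -3   8 ]
[ 5  -5   7   4 ]
R3 <- R3 - (5)*R1:  [   0  -26   22   13 ]
R4 <- R4 - (5)*R1:  [   0  -25   32    9 ]
R3 <- R3 - (-26)*R2:  [    0     0  -108   169 ]
R4 <- R4 - (-25)*R2:  [   0    0  -93  159 ]
R4 <- R4 - (31/36)*R3:  [      0       0       0  485/36 ]
Row echelon form:
[ 1  4    -5      -1 ]
[ 0  1    -5       6 ]
[ 0  0  -108     169 ]
[ 0  0     0  485/36 ]
Nonzero rows / pivot columns: 4

rank(A) = 4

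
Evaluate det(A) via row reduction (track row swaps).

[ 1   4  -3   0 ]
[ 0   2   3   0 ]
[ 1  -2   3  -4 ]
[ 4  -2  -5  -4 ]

det(A) = 152

Forward elimination:
R3 <- R3 - (1)*R1:  [  0  -6   6  -4 ]
R4 <- R4 - (4)*R1:  [   0  -18    7   -4 ]
R3 <- R3 - (-3)*R2:  [  0   0  15  -4 ]
R4 <- R4 - (-9)*R2:  [  0   0  34  -4 ]
R4 <- R4 - (34/15)*R3:  [     0      0      0  76/15 ]
Upper-triangular form:
[ 1  4  -3      0 ]
[ 0  2   3      0 ]
[ 0  0  15     -4 ]
[ 0  0   0  76/15 ]
det(A) = (-1)^0 * (1) * (2) * (15) * (76/15) = 152  (0 row swaps -> sign +1)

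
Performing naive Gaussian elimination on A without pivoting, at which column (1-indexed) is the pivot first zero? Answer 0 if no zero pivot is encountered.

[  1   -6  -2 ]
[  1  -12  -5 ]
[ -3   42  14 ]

first zero-pivot column = 0

Naive forward elimination:
R2 <- R2 - (1)*R1:  [  0  -6  -3 ]
R3 <- R3 - (-3)*R1:  [  0  24   8 ]
R3 <- R3 - (-4)*R2:  [  0   0  -4 ]
All pivots nonzero; naive elimination completes without hitting a zero pivot.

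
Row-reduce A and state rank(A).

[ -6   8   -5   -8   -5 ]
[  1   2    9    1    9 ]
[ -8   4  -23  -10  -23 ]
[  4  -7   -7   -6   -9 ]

rank(A) = 3

Row reduction:
R2 <- R2 - (-1/6)*R1:  [    0  10/3  49/6  -1/3  49/6 ]
R3 <- R3 - (4/3)*R1:  [     0  -20/3  -49/3    2/3  -49/3 ]
R4 <- R4 - (-2/3)*R1:  [     0   -5/3  -31/3  -34/3  -37/3 ]
R3 <- R3 - (-2)*R2:  [ 0  0  0  0  0 ]
R4 <- R4 - (-1/2)*R2:  [     0      0  -25/4  -23/2  -33/4 ]
R3 <-> R4   (pivot in column 3 was zero)
[ -6     8     -5     -8     -5 ]
[  0  10/3   49/6   -1/3   49/6 ]
[  0     0  -25/4  -23/2  -33/4 ]
[  0     0      0      0      0 ]
Row echelon form:
[ -6     8     -5     -8     -5 ]
[  0  10/3   49/6   -1/3   49/6 ]
[  0     0  -25/4  -23/2  -33/4 ]
[  0     0      0      0      0 ]
Nonzero rows / pivot columns: 3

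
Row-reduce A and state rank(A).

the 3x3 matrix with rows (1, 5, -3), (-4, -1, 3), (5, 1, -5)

rank(A) = 3

Row reduction:
R2 <- R2 - (-4)*R1:  [  0  19  -9 ]
R3 <- R3 - (5)*R1:  [   0  -24   10 ]
R3 <- R3 - (-24/19)*R2:  [      0       0  -26/19 ]
Row echelon form:
[ 1   5      -3 ]
[ 0  19      -9 ]
[ 0   0  -26/19 ]
Nonzero rows / pivot columns: 3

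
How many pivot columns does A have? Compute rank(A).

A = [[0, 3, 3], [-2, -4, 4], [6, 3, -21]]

rank(A) = 2

Row reduction:
R1 <-> R2   (pivot in column 1 was zero)
[ -2  -4    4 ]
[  0   3    3 ]
[  6   3  -21 ]
R3 <- R3 - (-3)*R1:  [  0  -9  -9 ]
R3 <- R3 - (-3)*R2:  [ 0  0  0 ]
Row echelon form:
[ -2  -4  4 ]
[  0   3  3 ]
[  0   0  0 ]
Nonzero rows / pivot columns: 2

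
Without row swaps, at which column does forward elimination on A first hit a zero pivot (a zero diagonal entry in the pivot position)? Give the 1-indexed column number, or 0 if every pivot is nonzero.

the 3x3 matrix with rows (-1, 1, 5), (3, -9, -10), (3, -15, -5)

first zero-pivot column = 3

Naive forward elimination:
R2 <- R2 - (-3)*R1:  [  0  -6   5 ]
R3 <- R3 - (-3)*R1:  [   0  -12   10 ]
R3 <- R3 - (2)*R2:  [ 0  0  0 ]
Matrix at this point:
[ -1   1  5 ]
[  0  -6  5 ]
[  0   0  0 ]
Pivot entry (3,3) in the last row is zero and there are no rows below to swap with -> zero pivot in column 3 (A is singular).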